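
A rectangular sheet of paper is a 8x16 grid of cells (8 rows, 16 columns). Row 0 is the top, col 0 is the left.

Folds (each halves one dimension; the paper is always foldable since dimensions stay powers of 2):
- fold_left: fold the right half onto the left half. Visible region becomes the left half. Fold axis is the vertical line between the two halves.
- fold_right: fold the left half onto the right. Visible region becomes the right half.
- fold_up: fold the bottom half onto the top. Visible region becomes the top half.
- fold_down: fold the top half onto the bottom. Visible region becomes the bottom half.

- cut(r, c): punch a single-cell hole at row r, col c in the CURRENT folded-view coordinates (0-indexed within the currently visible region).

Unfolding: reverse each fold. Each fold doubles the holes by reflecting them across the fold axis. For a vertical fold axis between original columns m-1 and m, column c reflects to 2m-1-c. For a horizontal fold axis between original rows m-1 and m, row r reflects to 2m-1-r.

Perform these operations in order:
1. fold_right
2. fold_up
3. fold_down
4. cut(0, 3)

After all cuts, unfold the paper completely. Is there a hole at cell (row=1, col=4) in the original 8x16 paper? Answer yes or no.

Op 1 fold_right: fold axis v@8; visible region now rows[0,8) x cols[8,16) = 8x8
Op 2 fold_up: fold axis h@4; visible region now rows[0,4) x cols[8,16) = 4x8
Op 3 fold_down: fold axis h@2; visible region now rows[2,4) x cols[8,16) = 2x8
Op 4 cut(0, 3): punch at orig (2,11); cuts so far [(2, 11)]; region rows[2,4) x cols[8,16) = 2x8
Unfold 1 (reflect across h@2): 2 holes -> [(1, 11), (2, 11)]
Unfold 2 (reflect across h@4): 4 holes -> [(1, 11), (2, 11), (5, 11), (6, 11)]
Unfold 3 (reflect across v@8): 8 holes -> [(1, 4), (1, 11), (2, 4), (2, 11), (5, 4), (5, 11), (6, 4), (6, 11)]
Holes: [(1, 4), (1, 11), (2, 4), (2, 11), (5, 4), (5, 11), (6, 4), (6, 11)]

Answer: yes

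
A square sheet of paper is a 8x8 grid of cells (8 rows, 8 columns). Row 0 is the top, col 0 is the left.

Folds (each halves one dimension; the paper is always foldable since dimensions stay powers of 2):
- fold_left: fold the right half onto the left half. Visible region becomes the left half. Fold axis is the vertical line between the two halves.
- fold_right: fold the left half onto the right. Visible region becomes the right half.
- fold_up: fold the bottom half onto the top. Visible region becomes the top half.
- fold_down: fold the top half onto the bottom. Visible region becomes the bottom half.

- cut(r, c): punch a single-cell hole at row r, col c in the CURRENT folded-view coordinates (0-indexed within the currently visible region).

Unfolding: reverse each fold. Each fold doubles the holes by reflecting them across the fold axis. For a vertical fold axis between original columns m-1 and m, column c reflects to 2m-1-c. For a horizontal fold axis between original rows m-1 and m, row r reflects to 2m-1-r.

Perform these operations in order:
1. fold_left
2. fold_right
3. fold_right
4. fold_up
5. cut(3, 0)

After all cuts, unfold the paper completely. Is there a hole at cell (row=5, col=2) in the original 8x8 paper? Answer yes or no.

Answer: no

Derivation:
Op 1 fold_left: fold axis v@4; visible region now rows[0,8) x cols[0,4) = 8x4
Op 2 fold_right: fold axis v@2; visible region now rows[0,8) x cols[2,4) = 8x2
Op 3 fold_right: fold axis v@3; visible region now rows[0,8) x cols[3,4) = 8x1
Op 4 fold_up: fold axis h@4; visible region now rows[0,4) x cols[3,4) = 4x1
Op 5 cut(3, 0): punch at orig (3,3); cuts so far [(3, 3)]; region rows[0,4) x cols[3,4) = 4x1
Unfold 1 (reflect across h@4): 2 holes -> [(3, 3), (4, 3)]
Unfold 2 (reflect across v@3): 4 holes -> [(3, 2), (3, 3), (4, 2), (4, 3)]
Unfold 3 (reflect across v@2): 8 holes -> [(3, 0), (3, 1), (3, 2), (3, 3), (4, 0), (4, 1), (4, 2), (4, 3)]
Unfold 4 (reflect across v@4): 16 holes -> [(3, 0), (3, 1), (3, 2), (3, 3), (3, 4), (3, 5), (3, 6), (3, 7), (4, 0), (4, 1), (4, 2), (4, 3), (4, 4), (4, 5), (4, 6), (4, 7)]
Holes: [(3, 0), (3, 1), (3, 2), (3, 3), (3, 4), (3, 5), (3, 6), (3, 7), (4, 0), (4, 1), (4, 2), (4, 3), (4, 4), (4, 5), (4, 6), (4, 7)]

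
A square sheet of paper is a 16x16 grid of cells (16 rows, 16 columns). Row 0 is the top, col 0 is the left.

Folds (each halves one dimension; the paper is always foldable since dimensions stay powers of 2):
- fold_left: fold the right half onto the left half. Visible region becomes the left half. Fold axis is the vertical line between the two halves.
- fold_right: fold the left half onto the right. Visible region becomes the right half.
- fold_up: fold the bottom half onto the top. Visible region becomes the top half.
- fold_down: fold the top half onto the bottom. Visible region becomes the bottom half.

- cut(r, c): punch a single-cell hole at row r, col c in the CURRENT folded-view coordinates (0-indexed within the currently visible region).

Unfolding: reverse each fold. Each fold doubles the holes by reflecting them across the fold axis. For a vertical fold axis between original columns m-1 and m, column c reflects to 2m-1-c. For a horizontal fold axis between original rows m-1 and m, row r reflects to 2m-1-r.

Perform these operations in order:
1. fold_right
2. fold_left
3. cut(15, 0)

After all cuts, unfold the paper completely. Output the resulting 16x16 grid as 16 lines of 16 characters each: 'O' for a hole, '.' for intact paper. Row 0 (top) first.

Op 1 fold_right: fold axis v@8; visible region now rows[0,16) x cols[8,16) = 16x8
Op 2 fold_left: fold axis v@12; visible region now rows[0,16) x cols[8,12) = 16x4
Op 3 cut(15, 0): punch at orig (15,8); cuts so far [(15, 8)]; region rows[0,16) x cols[8,12) = 16x4
Unfold 1 (reflect across v@12): 2 holes -> [(15, 8), (15, 15)]
Unfold 2 (reflect across v@8): 4 holes -> [(15, 0), (15, 7), (15, 8), (15, 15)]

Answer: ................
................
................
................
................
................
................
................
................
................
................
................
................
................
................
O......OO......O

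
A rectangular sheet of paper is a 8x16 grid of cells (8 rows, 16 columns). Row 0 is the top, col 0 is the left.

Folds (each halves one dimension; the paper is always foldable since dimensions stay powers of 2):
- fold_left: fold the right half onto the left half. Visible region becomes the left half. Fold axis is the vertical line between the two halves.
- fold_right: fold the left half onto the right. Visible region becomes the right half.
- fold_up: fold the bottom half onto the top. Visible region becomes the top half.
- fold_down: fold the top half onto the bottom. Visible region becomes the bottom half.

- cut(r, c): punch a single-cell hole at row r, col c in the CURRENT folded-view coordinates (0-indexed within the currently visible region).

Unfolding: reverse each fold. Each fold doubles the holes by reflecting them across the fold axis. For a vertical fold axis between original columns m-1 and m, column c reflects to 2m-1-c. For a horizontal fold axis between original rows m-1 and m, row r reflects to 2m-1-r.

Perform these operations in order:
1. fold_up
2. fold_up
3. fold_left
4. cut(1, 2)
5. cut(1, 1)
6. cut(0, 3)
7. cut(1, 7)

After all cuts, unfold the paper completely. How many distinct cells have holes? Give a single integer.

Op 1 fold_up: fold axis h@4; visible region now rows[0,4) x cols[0,16) = 4x16
Op 2 fold_up: fold axis h@2; visible region now rows[0,2) x cols[0,16) = 2x16
Op 3 fold_left: fold axis v@8; visible region now rows[0,2) x cols[0,8) = 2x8
Op 4 cut(1, 2): punch at orig (1,2); cuts so far [(1, 2)]; region rows[0,2) x cols[0,8) = 2x8
Op 5 cut(1, 1): punch at orig (1,1); cuts so far [(1, 1), (1, 2)]; region rows[0,2) x cols[0,8) = 2x8
Op 6 cut(0, 3): punch at orig (0,3); cuts so far [(0, 3), (1, 1), (1, 2)]; region rows[0,2) x cols[0,8) = 2x8
Op 7 cut(1, 7): punch at orig (1,7); cuts so far [(0, 3), (1, 1), (1, 2), (1, 7)]; region rows[0,2) x cols[0,8) = 2x8
Unfold 1 (reflect across v@8): 8 holes -> [(0, 3), (0, 12), (1, 1), (1, 2), (1, 7), (1, 8), (1, 13), (1, 14)]
Unfold 2 (reflect across h@2): 16 holes -> [(0, 3), (0, 12), (1, 1), (1, 2), (1, 7), (1, 8), (1, 13), (1, 14), (2, 1), (2, 2), (2, 7), (2, 8), (2, 13), (2, 14), (3, 3), (3, 12)]
Unfold 3 (reflect across h@4): 32 holes -> [(0, 3), (0, 12), (1, 1), (1, 2), (1, 7), (1, 8), (1, 13), (1, 14), (2, 1), (2, 2), (2, 7), (2, 8), (2, 13), (2, 14), (3, 3), (3, 12), (4, 3), (4, 12), (5, 1), (5, 2), (5, 7), (5, 8), (5, 13), (5, 14), (6, 1), (6, 2), (6, 7), (6, 8), (6, 13), (6, 14), (7, 3), (7, 12)]

Answer: 32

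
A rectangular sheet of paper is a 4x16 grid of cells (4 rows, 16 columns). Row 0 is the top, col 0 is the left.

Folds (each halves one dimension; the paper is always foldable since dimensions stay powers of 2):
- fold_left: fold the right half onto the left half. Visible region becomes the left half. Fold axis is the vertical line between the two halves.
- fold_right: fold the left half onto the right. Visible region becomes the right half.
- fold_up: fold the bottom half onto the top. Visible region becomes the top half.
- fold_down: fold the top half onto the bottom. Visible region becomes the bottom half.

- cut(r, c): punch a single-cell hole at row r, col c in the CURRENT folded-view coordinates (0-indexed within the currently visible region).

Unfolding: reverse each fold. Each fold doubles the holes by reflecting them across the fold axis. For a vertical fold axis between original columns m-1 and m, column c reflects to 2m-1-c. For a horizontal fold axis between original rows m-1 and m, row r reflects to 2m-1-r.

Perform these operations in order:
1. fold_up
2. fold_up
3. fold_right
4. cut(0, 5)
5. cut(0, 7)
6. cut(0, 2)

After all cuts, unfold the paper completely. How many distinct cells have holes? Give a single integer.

Answer: 24

Derivation:
Op 1 fold_up: fold axis h@2; visible region now rows[0,2) x cols[0,16) = 2x16
Op 2 fold_up: fold axis h@1; visible region now rows[0,1) x cols[0,16) = 1x16
Op 3 fold_right: fold axis v@8; visible region now rows[0,1) x cols[8,16) = 1x8
Op 4 cut(0, 5): punch at orig (0,13); cuts so far [(0, 13)]; region rows[0,1) x cols[8,16) = 1x8
Op 5 cut(0, 7): punch at orig (0,15); cuts so far [(0, 13), (0, 15)]; region rows[0,1) x cols[8,16) = 1x8
Op 6 cut(0, 2): punch at orig (0,10); cuts so far [(0, 10), (0, 13), (0, 15)]; region rows[0,1) x cols[8,16) = 1x8
Unfold 1 (reflect across v@8): 6 holes -> [(0, 0), (0, 2), (0, 5), (0, 10), (0, 13), (0, 15)]
Unfold 2 (reflect across h@1): 12 holes -> [(0, 0), (0, 2), (0, 5), (0, 10), (0, 13), (0, 15), (1, 0), (1, 2), (1, 5), (1, 10), (1, 13), (1, 15)]
Unfold 3 (reflect across h@2): 24 holes -> [(0, 0), (0, 2), (0, 5), (0, 10), (0, 13), (0, 15), (1, 0), (1, 2), (1, 5), (1, 10), (1, 13), (1, 15), (2, 0), (2, 2), (2, 5), (2, 10), (2, 13), (2, 15), (3, 0), (3, 2), (3, 5), (3, 10), (3, 13), (3, 15)]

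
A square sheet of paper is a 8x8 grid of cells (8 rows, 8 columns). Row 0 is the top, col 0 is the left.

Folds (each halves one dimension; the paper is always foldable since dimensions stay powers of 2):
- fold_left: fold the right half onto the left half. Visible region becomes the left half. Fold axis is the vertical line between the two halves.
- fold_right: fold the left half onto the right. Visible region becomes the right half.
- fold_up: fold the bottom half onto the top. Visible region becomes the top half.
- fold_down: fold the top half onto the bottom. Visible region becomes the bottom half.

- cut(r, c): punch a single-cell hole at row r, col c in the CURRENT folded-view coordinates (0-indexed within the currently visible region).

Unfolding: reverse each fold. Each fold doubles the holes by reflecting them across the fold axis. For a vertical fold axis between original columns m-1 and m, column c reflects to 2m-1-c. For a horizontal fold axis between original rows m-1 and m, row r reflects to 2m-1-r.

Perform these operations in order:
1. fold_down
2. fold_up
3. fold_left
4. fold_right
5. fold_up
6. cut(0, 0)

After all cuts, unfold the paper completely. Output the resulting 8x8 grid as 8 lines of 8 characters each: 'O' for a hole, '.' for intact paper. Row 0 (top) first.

Op 1 fold_down: fold axis h@4; visible region now rows[4,8) x cols[0,8) = 4x8
Op 2 fold_up: fold axis h@6; visible region now rows[4,6) x cols[0,8) = 2x8
Op 3 fold_left: fold axis v@4; visible region now rows[4,6) x cols[0,4) = 2x4
Op 4 fold_right: fold axis v@2; visible region now rows[4,6) x cols[2,4) = 2x2
Op 5 fold_up: fold axis h@5; visible region now rows[4,5) x cols[2,4) = 1x2
Op 6 cut(0, 0): punch at orig (4,2); cuts so far [(4, 2)]; region rows[4,5) x cols[2,4) = 1x2
Unfold 1 (reflect across h@5): 2 holes -> [(4, 2), (5, 2)]
Unfold 2 (reflect across v@2): 4 holes -> [(4, 1), (4, 2), (5, 1), (5, 2)]
Unfold 3 (reflect across v@4): 8 holes -> [(4, 1), (4, 2), (4, 5), (4, 6), (5, 1), (5, 2), (5, 5), (5, 6)]
Unfold 4 (reflect across h@6): 16 holes -> [(4, 1), (4, 2), (4, 5), (4, 6), (5, 1), (5, 2), (5, 5), (5, 6), (6, 1), (6, 2), (6, 5), (6, 6), (7, 1), (7, 2), (7, 5), (7, 6)]
Unfold 5 (reflect across h@4): 32 holes -> [(0, 1), (0, 2), (0, 5), (0, 6), (1, 1), (1, 2), (1, 5), (1, 6), (2, 1), (2, 2), (2, 5), (2, 6), (3, 1), (3, 2), (3, 5), (3, 6), (4, 1), (4, 2), (4, 5), (4, 6), (5, 1), (5, 2), (5, 5), (5, 6), (6, 1), (6, 2), (6, 5), (6, 6), (7, 1), (7, 2), (7, 5), (7, 6)]

Answer: .OO..OO.
.OO..OO.
.OO..OO.
.OO..OO.
.OO..OO.
.OO..OO.
.OO..OO.
.OO..OO.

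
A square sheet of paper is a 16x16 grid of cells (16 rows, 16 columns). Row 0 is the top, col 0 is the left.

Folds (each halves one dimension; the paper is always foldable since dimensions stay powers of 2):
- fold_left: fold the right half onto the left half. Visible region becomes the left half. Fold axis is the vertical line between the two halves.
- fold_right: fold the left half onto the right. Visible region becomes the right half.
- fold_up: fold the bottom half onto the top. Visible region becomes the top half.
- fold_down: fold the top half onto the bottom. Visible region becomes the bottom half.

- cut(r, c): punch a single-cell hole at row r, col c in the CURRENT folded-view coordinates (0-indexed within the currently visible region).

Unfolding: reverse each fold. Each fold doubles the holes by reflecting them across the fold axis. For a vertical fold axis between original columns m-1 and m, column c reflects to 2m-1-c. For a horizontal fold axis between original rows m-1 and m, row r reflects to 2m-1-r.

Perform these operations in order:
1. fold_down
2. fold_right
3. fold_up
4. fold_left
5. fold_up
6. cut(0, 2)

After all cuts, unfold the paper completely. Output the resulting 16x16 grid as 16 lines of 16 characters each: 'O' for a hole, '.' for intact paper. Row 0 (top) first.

Answer: ..O..O....O..O..
................
................
..O..O....O..O..
..O..O....O..O..
................
................
..O..O....O..O..
..O..O....O..O..
................
................
..O..O....O..O..
..O..O....O..O..
................
................
..O..O....O..O..

Derivation:
Op 1 fold_down: fold axis h@8; visible region now rows[8,16) x cols[0,16) = 8x16
Op 2 fold_right: fold axis v@8; visible region now rows[8,16) x cols[8,16) = 8x8
Op 3 fold_up: fold axis h@12; visible region now rows[8,12) x cols[8,16) = 4x8
Op 4 fold_left: fold axis v@12; visible region now rows[8,12) x cols[8,12) = 4x4
Op 5 fold_up: fold axis h@10; visible region now rows[8,10) x cols[8,12) = 2x4
Op 6 cut(0, 2): punch at orig (8,10); cuts so far [(8, 10)]; region rows[8,10) x cols[8,12) = 2x4
Unfold 1 (reflect across h@10): 2 holes -> [(8, 10), (11, 10)]
Unfold 2 (reflect across v@12): 4 holes -> [(8, 10), (8, 13), (11, 10), (11, 13)]
Unfold 3 (reflect across h@12): 8 holes -> [(8, 10), (8, 13), (11, 10), (11, 13), (12, 10), (12, 13), (15, 10), (15, 13)]
Unfold 4 (reflect across v@8): 16 holes -> [(8, 2), (8, 5), (8, 10), (8, 13), (11, 2), (11, 5), (11, 10), (11, 13), (12, 2), (12, 5), (12, 10), (12, 13), (15, 2), (15, 5), (15, 10), (15, 13)]
Unfold 5 (reflect across h@8): 32 holes -> [(0, 2), (0, 5), (0, 10), (0, 13), (3, 2), (3, 5), (3, 10), (3, 13), (4, 2), (4, 5), (4, 10), (4, 13), (7, 2), (7, 5), (7, 10), (7, 13), (8, 2), (8, 5), (8, 10), (8, 13), (11, 2), (11, 5), (11, 10), (11, 13), (12, 2), (12, 5), (12, 10), (12, 13), (15, 2), (15, 5), (15, 10), (15, 13)]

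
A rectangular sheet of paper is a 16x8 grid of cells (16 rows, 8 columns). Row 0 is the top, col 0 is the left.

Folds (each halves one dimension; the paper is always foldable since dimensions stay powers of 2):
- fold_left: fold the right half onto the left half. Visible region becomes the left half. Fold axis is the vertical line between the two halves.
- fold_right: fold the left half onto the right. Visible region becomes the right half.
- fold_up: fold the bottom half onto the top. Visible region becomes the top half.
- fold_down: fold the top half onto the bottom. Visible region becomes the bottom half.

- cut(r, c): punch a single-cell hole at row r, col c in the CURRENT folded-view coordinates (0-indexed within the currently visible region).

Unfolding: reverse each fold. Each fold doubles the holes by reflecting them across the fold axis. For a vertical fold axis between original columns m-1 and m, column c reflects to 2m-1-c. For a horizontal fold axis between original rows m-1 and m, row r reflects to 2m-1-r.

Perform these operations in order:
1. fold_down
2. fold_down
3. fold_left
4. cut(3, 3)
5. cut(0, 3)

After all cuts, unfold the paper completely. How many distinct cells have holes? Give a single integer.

Answer: 16

Derivation:
Op 1 fold_down: fold axis h@8; visible region now rows[8,16) x cols[0,8) = 8x8
Op 2 fold_down: fold axis h@12; visible region now rows[12,16) x cols[0,8) = 4x8
Op 3 fold_left: fold axis v@4; visible region now rows[12,16) x cols[0,4) = 4x4
Op 4 cut(3, 3): punch at orig (15,3); cuts so far [(15, 3)]; region rows[12,16) x cols[0,4) = 4x4
Op 5 cut(0, 3): punch at orig (12,3); cuts so far [(12, 3), (15, 3)]; region rows[12,16) x cols[0,4) = 4x4
Unfold 1 (reflect across v@4): 4 holes -> [(12, 3), (12, 4), (15, 3), (15, 4)]
Unfold 2 (reflect across h@12): 8 holes -> [(8, 3), (8, 4), (11, 3), (11, 4), (12, 3), (12, 4), (15, 3), (15, 4)]
Unfold 3 (reflect across h@8): 16 holes -> [(0, 3), (0, 4), (3, 3), (3, 4), (4, 3), (4, 4), (7, 3), (7, 4), (8, 3), (8, 4), (11, 3), (11, 4), (12, 3), (12, 4), (15, 3), (15, 4)]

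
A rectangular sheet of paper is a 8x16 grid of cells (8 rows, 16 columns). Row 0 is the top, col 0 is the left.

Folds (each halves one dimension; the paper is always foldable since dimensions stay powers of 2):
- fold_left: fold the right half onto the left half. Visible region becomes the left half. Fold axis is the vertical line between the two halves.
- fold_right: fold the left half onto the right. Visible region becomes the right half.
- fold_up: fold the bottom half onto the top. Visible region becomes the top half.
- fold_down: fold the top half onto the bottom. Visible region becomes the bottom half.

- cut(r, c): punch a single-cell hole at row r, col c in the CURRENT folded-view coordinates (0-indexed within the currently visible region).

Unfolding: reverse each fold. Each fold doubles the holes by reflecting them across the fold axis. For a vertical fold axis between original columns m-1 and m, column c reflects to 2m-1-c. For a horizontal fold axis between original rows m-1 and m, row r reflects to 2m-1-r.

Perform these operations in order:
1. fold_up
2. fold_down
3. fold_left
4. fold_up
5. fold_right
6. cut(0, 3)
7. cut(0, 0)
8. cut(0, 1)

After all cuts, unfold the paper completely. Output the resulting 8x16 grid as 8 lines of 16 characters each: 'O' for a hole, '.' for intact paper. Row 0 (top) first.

Op 1 fold_up: fold axis h@4; visible region now rows[0,4) x cols[0,16) = 4x16
Op 2 fold_down: fold axis h@2; visible region now rows[2,4) x cols[0,16) = 2x16
Op 3 fold_left: fold axis v@8; visible region now rows[2,4) x cols[0,8) = 2x8
Op 4 fold_up: fold axis h@3; visible region now rows[2,3) x cols[0,8) = 1x8
Op 5 fold_right: fold axis v@4; visible region now rows[2,3) x cols[4,8) = 1x4
Op 6 cut(0, 3): punch at orig (2,7); cuts so far [(2, 7)]; region rows[2,3) x cols[4,8) = 1x4
Op 7 cut(0, 0): punch at orig (2,4); cuts so far [(2, 4), (2, 7)]; region rows[2,3) x cols[4,8) = 1x4
Op 8 cut(0, 1): punch at orig (2,5); cuts so far [(2, 4), (2, 5), (2, 7)]; region rows[2,3) x cols[4,8) = 1x4
Unfold 1 (reflect across v@4): 6 holes -> [(2, 0), (2, 2), (2, 3), (2, 4), (2, 5), (2, 7)]
Unfold 2 (reflect across h@3): 12 holes -> [(2, 0), (2, 2), (2, 3), (2, 4), (2, 5), (2, 7), (3, 0), (3, 2), (3, 3), (3, 4), (3, 5), (3, 7)]
Unfold 3 (reflect across v@8): 24 holes -> [(2, 0), (2, 2), (2, 3), (2, 4), (2, 5), (2, 7), (2, 8), (2, 10), (2, 11), (2, 12), (2, 13), (2, 15), (3, 0), (3, 2), (3, 3), (3, 4), (3, 5), (3, 7), (3, 8), (3, 10), (3, 11), (3, 12), (3, 13), (3, 15)]
Unfold 4 (reflect across h@2): 48 holes -> [(0, 0), (0, 2), (0, 3), (0, 4), (0, 5), (0, 7), (0, 8), (0, 10), (0, 11), (0, 12), (0, 13), (0, 15), (1, 0), (1, 2), (1, 3), (1, 4), (1, 5), (1, 7), (1, 8), (1, 10), (1, 11), (1, 12), (1, 13), (1, 15), (2, 0), (2, 2), (2, 3), (2, 4), (2, 5), (2, 7), (2, 8), (2, 10), (2, 11), (2, 12), (2, 13), (2, 15), (3, 0), (3, 2), (3, 3), (3, 4), (3, 5), (3, 7), (3, 8), (3, 10), (3, 11), (3, 12), (3, 13), (3, 15)]
Unfold 5 (reflect across h@4): 96 holes -> [(0, 0), (0, 2), (0, 3), (0, 4), (0, 5), (0, 7), (0, 8), (0, 10), (0, 11), (0, 12), (0, 13), (0, 15), (1, 0), (1, 2), (1, 3), (1, 4), (1, 5), (1, 7), (1, 8), (1, 10), (1, 11), (1, 12), (1, 13), (1, 15), (2, 0), (2, 2), (2, 3), (2, 4), (2, 5), (2, 7), (2, 8), (2, 10), (2, 11), (2, 12), (2, 13), (2, 15), (3, 0), (3, 2), (3, 3), (3, 4), (3, 5), (3, 7), (3, 8), (3, 10), (3, 11), (3, 12), (3, 13), (3, 15), (4, 0), (4, 2), (4, 3), (4, 4), (4, 5), (4, 7), (4, 8), (4, 10), (4, 11), (4, 12), (4, 13), (4, 15), (5, 0), (5, 2), (5, 3), (5, 4), (5, 5), (5, 7), (5, 8), (5, 10), (5, 11), (5, 12), (5, 13), (5, 15), (6, 0), (6, 2), (6, 3), (6, 4), (6, 5), (6, 7), (6, 8), (6, 10), (6, 11), (6, 12), (6, 13), (6, 15), (7, 0), (7, 2), (7, 3), (7, 4), (7, 5), (7, 7), (7, 8), (7, 10), (7, 11), (7, 12), (7, 13), (7, 15)]

Answer: O.OOOO.OO.OOOO.O
O.OOOO.OO.OOOO.O
O.OOOO.OO.OOOO.O
O.OOOO.OO.OOOO.O
O.OOOO.OO.OOOO.O
O.OOOO.OO.OOOO.O
O.OOOO.OO.OOOO.O
O.OOOO.OO.OOOO.O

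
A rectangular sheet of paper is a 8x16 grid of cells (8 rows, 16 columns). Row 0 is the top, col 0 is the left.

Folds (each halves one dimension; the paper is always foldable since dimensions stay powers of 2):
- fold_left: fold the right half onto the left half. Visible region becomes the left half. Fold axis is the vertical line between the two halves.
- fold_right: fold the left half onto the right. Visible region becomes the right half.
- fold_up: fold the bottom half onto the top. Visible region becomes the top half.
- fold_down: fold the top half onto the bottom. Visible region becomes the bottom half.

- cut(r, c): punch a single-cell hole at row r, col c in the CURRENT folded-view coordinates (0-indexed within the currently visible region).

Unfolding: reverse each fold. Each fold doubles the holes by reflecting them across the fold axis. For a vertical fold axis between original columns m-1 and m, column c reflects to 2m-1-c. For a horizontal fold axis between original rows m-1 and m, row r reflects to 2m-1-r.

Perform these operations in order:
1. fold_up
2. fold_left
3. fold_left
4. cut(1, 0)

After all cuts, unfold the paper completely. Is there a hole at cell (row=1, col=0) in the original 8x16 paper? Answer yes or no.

Op 1 fold_up: fold axis h@4; visible region now rows[0,4) x cols[0,16) = 4x16
Op 2 fold_left: fold axis v@8; visible region now rows[0,4) x cols[0,8) = 4x8
Op 3 fold_left: fold axis v@4; visible region now rows[0,4) x cols[0,4) = 4x4
Op 4 cut(1, 0): punch at orig (1,0); cuts so far [(1, 0)]; region rows[0,4) x cols[0,4) = 4x4
Unfold 1 (reflect across v@4): 2 holes -> [(1, 0), (1, 7)]
Unfold 2 (reflect across v@8): 4 holes -> [(1, 0), (1, 7), (1, 8), (1, 15)]
Unfold 3 (reflect across h@4): 8 holes -> [(1, 0), (1, 7), (1, 8), (1, 15), (6, 0), (6, 7), (6, 8), (6, 15)]
Holes: [(1, 0), (1, 7), (1, 8), (1, 15), (6, 0), (6, 7), (6, 8), (6, 15)]

Answer: yes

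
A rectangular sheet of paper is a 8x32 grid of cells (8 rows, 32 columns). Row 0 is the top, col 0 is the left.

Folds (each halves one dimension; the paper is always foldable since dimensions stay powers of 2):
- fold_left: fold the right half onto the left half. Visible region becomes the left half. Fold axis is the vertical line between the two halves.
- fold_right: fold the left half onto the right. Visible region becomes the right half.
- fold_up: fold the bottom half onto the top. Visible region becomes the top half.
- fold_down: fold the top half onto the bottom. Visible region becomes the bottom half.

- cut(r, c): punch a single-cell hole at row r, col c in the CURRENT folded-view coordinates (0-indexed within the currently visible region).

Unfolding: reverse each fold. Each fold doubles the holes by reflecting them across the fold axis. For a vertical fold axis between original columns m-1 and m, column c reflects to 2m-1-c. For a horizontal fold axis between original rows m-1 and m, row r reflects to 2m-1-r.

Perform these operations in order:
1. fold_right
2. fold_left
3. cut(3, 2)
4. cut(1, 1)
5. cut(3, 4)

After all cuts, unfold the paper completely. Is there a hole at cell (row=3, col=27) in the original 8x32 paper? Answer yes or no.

Answer: yes

Derivation:
Op 1 fold_right: fold axis v@16; visible region now rows[0,8) x cols[16,32) = 8x16
Op 2 fold_left: fold axis v@24; visible region now rows[0,8) x cols[16,24) = 8x8
Op 3 cut(3, 2): punch at orig (3,18); cuts so far [(3, 18)]; region rows[0,8) x cols[16,24) = 8x8
Op 4 cut(1, 1): punch at orig (1,17); cuts so far [(1, 17), (3, 18)]; region rows[0,8) x cols[16,24) = 8x8
Op 5 cut(3, 4): punch at orig (3,20); cuts so far [(1, 17), (3, 18), (3, 20)]; region rows[0,8) x cols[16,24) = 8x8
Unfold 1 (reflect across v@24): 6 holes -> [(1, 17), (1, 30), (3, 18), (3, 20), (3, 27), (3, 29)]
Unfold 2 (reflect across v@16): 12 holes -> [(1, 1), (1, 14), (1, 17), (1, 30), (3, 2), (3, 4), (3, 11), (3, 13), (3, 18), (3, 20), (3, 27), (3, 29)]
Holes: [(1, 1), (1, 14), (1, 17), (1, 30), (3, 2), (3, 4), (3, 11), (3, 13), (3, 18), (3, 20), (3, 27), (3, 29)]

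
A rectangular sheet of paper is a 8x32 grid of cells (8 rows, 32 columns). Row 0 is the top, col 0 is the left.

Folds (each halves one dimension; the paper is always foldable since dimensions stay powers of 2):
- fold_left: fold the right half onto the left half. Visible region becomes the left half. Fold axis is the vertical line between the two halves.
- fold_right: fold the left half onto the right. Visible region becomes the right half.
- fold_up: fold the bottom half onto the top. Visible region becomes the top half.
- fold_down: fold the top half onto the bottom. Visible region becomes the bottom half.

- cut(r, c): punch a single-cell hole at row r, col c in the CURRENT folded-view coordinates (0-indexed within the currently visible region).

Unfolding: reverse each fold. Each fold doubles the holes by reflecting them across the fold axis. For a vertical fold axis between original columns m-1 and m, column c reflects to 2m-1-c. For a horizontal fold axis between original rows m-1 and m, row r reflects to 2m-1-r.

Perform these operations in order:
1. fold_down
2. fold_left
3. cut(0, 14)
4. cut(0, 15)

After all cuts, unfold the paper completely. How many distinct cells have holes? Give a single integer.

Answer: 8

Derivation:
Op 1 fold_down: fold axis h@4; visible region now rows[4,8) x cols[0,32) = 4x32
Op 2 fold_left: fold axis v@16; visible region now rows[4,8) x cols[0,16) = 4x16
Op 3 cut(0, 14): punch at orig (4,14); cuts so far [(4, 14)]; region rows[4,8) x cols[0,16) = 4x16
Op 4 cut(0, 15): punch at orig (4,15); cuts so far [(4, 14), (4, 15)]; region rows[4,8) x cols[0,16) = 4x16
Unfold 1 (reflect across v@16): 4 holes -> [(4, 14), (4, 15), (4, 16), (4, 17)]
Unfold 2 (reflect across h@4): 8 holes -> [(3, 14), (3, 15), (3, 16), (3, 17), (4, 14), (4, 15), (4, 16), (4, 17)]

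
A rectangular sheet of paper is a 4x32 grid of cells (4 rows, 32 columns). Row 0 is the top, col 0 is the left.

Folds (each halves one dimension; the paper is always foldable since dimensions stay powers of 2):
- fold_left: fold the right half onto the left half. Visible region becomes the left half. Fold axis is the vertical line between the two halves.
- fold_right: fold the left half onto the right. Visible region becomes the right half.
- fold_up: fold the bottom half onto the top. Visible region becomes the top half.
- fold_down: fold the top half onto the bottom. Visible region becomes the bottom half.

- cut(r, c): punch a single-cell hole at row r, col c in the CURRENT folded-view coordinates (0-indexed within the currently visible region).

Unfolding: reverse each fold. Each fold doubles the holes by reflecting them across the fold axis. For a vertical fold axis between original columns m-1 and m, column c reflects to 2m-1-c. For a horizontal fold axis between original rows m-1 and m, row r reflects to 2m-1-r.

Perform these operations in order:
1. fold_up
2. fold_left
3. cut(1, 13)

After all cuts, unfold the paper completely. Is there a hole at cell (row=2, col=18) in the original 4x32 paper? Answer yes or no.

Op 1 fold_up: fold axis h@2; visible region now rows[0,2) x cols[0,32) = 2x32
Op 2 fold_left: fold axis v@16; visible region now rows[0,2) x cols[0,16) = 2x16
Op 3 cut(1, 13): punch at orig (1,13); cuts so far [(1, 13)]; region rows[0,2) x cols[0,16) = 2x16
Unfold 1 (reflect across v@16): 2 holes -> [(1, 13), (1, 18)]
Unfold 2 (reflect across h@2): 4 holes -> [(1, 13), (1, 18), (2, 13), (2, 18)]
Holes: [(1, 13), (1, 18), (2, 13), (2, 18)]

Answer: yes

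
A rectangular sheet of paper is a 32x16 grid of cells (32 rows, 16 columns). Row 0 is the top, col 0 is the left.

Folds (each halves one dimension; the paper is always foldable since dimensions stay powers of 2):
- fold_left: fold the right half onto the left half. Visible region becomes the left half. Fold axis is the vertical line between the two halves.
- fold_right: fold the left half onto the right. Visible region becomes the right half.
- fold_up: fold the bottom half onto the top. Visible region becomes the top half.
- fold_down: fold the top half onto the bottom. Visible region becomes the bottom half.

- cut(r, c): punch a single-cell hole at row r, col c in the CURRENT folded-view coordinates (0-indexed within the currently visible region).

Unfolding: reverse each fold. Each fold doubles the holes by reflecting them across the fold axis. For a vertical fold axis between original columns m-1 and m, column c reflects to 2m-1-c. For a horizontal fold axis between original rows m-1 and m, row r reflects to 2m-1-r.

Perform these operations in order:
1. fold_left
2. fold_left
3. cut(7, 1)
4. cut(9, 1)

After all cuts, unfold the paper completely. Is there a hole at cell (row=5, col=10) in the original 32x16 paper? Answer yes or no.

Op 1 fold_left: fold axis v@8; visible region now rows[0,32) x cols[0,8) = 32x8
Op 2 fold_left: fold axis v@4; visible region now rows[0,32) x cols[0,4) = 32x4
Op 3 cut(7, 1): punch at orig (7,1); cuts so far [(7, 1)]; region rows[0,32) x cols[0,4) = 32x4
Op 4 cut(9, 1): punch at orig (9,1); cuts so far [(7, 1), (9, 1)]; region rows[0,32) x cols[0,4) = 32x4
Unfold 1 (reflect across v@4): 4 holes -> [(7, 1), (7, 6), (9, 1), (9, 6)]
Unfold 2 (reflect across v@8): 8 holes -> [(7, 1), (7, 6), (7, 9), (7, 14), (9, 1), (9, 6), (9, 9), (9, 14)]
Holes: [(7, 1), (7, 6), (7, 9), (7, 14), (9, 1), (9, 6), (9, 9), (9, 14)]

Answer: no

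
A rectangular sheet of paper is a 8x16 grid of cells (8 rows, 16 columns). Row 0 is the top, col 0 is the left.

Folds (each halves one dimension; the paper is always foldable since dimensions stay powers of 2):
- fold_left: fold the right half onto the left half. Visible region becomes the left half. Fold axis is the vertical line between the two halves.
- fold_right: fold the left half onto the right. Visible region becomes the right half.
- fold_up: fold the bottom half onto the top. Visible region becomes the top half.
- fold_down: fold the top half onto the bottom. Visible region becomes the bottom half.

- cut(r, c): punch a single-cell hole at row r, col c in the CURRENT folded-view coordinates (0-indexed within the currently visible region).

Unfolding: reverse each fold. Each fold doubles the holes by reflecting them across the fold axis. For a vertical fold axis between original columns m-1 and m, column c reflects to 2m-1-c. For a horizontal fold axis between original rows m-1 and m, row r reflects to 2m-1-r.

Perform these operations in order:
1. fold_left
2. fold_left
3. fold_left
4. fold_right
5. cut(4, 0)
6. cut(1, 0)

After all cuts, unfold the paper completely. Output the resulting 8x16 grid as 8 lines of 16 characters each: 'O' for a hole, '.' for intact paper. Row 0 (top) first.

Op 1 fold_left: fold axis v@8; visible region now rows[0,8) x cols[0,8) = 8x8
Op 2 fold_left: fold axis v@4; visible region now rows[0,8) x cols[0,4) = 8x4
Op 3 fold_left: fold axis v@2; visible region now rows[0,8) x cols[0,2) = 8x2
Op 4 fold_right: fold axis v@1; visible region now rows[0,8) x cols[1,2) = 8x1
Op 5 cut(4, 0): punch at orig (4,1); cuts so far [(4, 1)]; region rows[0,8) x cols[1,2) = 8x1
Op 6 cut(1, 0): punch at orig (1,1); cuts so far [(1, 1), (4, 1)]; region rows[0,8) x cols[1,2) = 8x1
Unfold 1 (reflect across v@1): 4 holes -> [(1, 0), (1, 1), (4, 0), (4, 1)]
Unfold 2 (reflect across v@2): 8 holes -> [(1, 0), (1, 1), (1, 2), (1, 3), (4, 0), (4, 1), (4, 2), (4, 3)]
Unfold 3 (reflect across v@4): 16 holes -> [(1, 0), (1, 1), (1, 2), (1, 3), (1, 4), (1, 5), (1, 6), (1, 7), (4, 0), (4, 1), (4, 2), (4, 3), (4, 4), (4, 5), (4, 6), (4, 7)]
Unfold 4 (reflect across v@8): 32 holes -> [(1, 0), (1, 1), (1, 2), (1, 3), (1, 4), (1, 5), (1, 6), (1, 7), (1, 8), (1, 9), (1, 10), (1, 11), (1, 12), (1, 13), (1, 14), (1, 15), (4, 0), (4, 1), (4, 2), (4, 3), (4, 4), (4, 5), (4, 6), (4, 7), (4, 8), (4, 9), (4, 10), (4, 11), (4, 12), (4, 13), (4, 14), (4, 15)]

Answer: ................
OOOOOOOOOOOOOOOO
................
................
OOOOOOOOOOOOOOOO
................
................
................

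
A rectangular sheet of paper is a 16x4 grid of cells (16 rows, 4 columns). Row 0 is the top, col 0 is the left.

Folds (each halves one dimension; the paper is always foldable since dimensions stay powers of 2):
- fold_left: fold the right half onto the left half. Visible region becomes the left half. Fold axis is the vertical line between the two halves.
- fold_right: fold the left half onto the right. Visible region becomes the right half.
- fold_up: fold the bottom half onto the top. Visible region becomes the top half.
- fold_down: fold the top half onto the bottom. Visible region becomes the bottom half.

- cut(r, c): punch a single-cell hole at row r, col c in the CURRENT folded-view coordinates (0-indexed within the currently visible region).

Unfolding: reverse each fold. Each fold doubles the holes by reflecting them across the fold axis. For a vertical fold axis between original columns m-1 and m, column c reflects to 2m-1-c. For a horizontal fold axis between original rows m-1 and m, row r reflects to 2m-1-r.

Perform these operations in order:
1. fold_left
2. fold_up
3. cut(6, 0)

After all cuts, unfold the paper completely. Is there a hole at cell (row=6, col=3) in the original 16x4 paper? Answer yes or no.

Answer: yes

Derivation:
Op 1 fold_left: fold axis v@2; visible region now rows[0,16) x cols[0,2) = 16x2
Op 2 fold_up: fold axis h@8; visible region now rows[0,8) x cols[0,2) = 8x2
Op 3 cut(6, 0): punch at orig (6,0); cuts so far [(6, 0)]; region rows[0,8) x cols[0,2) = 8x2
Unfold 1 (reflect across h@8): 2 holes -> [(6, 0), (9, 0)]
Unfold 2 (reflect across v@2): 4 holes -> [(6, 0), (6, 3), (9, 0), (9, 3)]
Holes: [(6, 0), (6, 3), (9, 0), (9, 3)]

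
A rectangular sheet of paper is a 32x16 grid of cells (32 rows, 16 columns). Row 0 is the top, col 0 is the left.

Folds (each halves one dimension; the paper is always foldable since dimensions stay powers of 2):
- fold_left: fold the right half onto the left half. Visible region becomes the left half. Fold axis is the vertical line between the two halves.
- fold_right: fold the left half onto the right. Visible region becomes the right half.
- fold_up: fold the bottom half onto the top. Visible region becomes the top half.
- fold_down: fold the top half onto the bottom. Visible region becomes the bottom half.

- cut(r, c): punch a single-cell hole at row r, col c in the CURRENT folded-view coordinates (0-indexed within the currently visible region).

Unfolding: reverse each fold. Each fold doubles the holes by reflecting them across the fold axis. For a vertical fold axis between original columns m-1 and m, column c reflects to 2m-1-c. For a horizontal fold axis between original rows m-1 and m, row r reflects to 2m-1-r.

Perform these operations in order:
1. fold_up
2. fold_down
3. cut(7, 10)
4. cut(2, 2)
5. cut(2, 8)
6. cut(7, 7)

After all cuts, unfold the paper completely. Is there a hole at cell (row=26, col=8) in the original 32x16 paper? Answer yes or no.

Answer: yes

Derivation:
Op 1 fold_up: fold axis h@16; visible region now rows[0,16) x cols[0,16) = 16x16
Op 2 fold_down: fold axis h@8; visible region now rows[8,16) x cols[0,16) = 8x16
Op 3 cut(7, 10): punch at orig (15,10); cuts so far [(15, 10)]; region rows[8,16) x cols[0,16) = 8x16
Op 4 cut(2, 2): punch at orig (10,2); cuts so far [(10, 2), (15, 10)]; region rows[8,16) x cols[0,16) = 8x16
Op 5 cut(2, 8): punch at orig (10,8); cuts so far [(10, 2), (10, 8), (15, 10)]; region rows[8,16) x cols[0,16) = 8x16
Op 6 cut(7, 7): punch at orig (15,7); cuts so far [(10, 2), (10, 8), (15, 7), (15, 10)]; region rows[8,16) x cols[0,16) = 8x16
Unfold 1 (reflect across h@8): 8 holes -> [(0, 7), (0, 10), (5, 2), (5, 8), (10, 2), (10, 8), (15, 7), (15, 10)]
Unfold 2 (reflect across h@16): 16 holes -> [(0, 7), (0, 10), (5, 2), (5, 8), (10, 2), (10, 8), (15, 7), (15, 10), (16, 7), (16, 10), (21, 2), (21, 8), (26, 2), (26, 8), (31, 7), (31, 10)]
Holes: [(0, 7), (0, 10), (5, 2), (5, 8), (10, 2), (10, 8), (15, 7), (15, 10), (16, 7), (16, 10), (21, 2), (21, 8), (26, 2), (26, 8), (31, 7), (31, 10)]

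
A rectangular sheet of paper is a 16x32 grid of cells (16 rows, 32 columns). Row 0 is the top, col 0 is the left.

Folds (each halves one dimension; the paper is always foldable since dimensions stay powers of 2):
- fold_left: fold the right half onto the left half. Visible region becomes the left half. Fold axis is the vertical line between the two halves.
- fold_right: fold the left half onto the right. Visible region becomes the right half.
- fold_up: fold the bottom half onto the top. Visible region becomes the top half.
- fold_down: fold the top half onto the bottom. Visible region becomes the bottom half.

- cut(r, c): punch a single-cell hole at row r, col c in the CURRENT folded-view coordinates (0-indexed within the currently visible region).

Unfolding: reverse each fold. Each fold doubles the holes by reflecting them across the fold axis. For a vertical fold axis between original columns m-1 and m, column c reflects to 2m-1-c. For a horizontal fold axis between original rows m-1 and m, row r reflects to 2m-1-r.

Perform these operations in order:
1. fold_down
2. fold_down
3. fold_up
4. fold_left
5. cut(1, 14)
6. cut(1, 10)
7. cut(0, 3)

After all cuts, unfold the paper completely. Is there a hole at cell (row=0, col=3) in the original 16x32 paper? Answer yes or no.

Answer: yes

Derivation:
Op 1 fold_down: fold axis h@8; visible region now rows[8,16) x cols[0,32) = 8x32
Op 2 fold_down: fold axis h@12; visible region now rows[12,16) x cols[0,32) = 4x32
Op 3 fold_up: fold axis h@14; visible region now rows[12,14) x cols[0,32) = 2x32
Op 4 fold_left: fold axis v@16; visible region now rows[12,14) x cols[0,16) = 2x16
Op 5 cut(1, 14): punch at orig (13,14); cuts so far [(13, 14)]; region rows[12,14) x cols[0,16) = 2x16
Op 6 cut(1, 10): punch at orig (13,10); cuts so far [(13, 10), (13, 14)]; region rows[12,14) x cols[0,16) = 2x16
Op 7 cut(0, 3): punch at orig (12,3); cuts so far [(12, 3), (13, 10), (13, 14)]; region rows[12,14) x cols[0,16) = 2x16
Unfold 1 (reflect across v@16): 6 holes -> [(12, 3), (12, 28), (13, 10), (13, 14), (13, 17), (13, 21)]
Unfold 2 (reflect across h@14): 12 holes -> [(12, 3), (12, 28), (13, 10), (13, 14), (13, 17), (13, 21), (14, 10), (14, 14), (14, 17), (14, 21), (15, 3), (15, 28)]
Unfold 3 (reflect across h@12): 24 holes -> [(8, 3), (8, 28), (9, 10), (9, 14), (9, 17), (9, 21), (10, 10), (10, 14), (10, 17), (10, 21), (11, 3), (11, 28), (12, 3), (12, 28), (13, 10), (13, 14), (13, 17), (13, 21), (14, 10), (14, 14), (14, 17), (14, 21), (15, 3), (15, 28)]
Unfold 4 (reflect across h@8): 48 holes -> [(0, 3), (0, 28), (1, 10), (1, 14), (1, 17), (1, 21), (2, 10), (2, 14), (2, 17), (2, 21), (3, 3), (3, 28), (4, 3), (4, 28), (5, 10), (5, 14), (5, 17), (5, 21), (6, 10), (6, 14), (6, 17), (6, 21), (7, 3), (7, 28), (8, 3), (8, 28), (9, 10), (9, 14), (9, 17), (9, 21), (10, 10), (10, 14), (10, 17), (10, 21), (11, 3), (11, 28), (12, 3), (12, 28), (13, 10), (13, 14), (13, 17), (13, 21), (14, 10), (14, 14), (14, 17), (14, 21), (15, 3), (15, 28)]
Holes: [(0, 3), (0, 28), (1, 10), (1, 14), (1, 17), (1, 21), (2, 10), (2, 14), (2, 17), (2, 21), (3, 3), (3, 28), (4, 3), (4, 28), (5, 10), (5, 14), (5, 17), (5, 21), (6, 10), (6, 14), (6, 17), (6, 21), (7, 3), (7, 28), (8, 3), (8, 28), (9, 10), (9, 14), (9, 17), (9, 21), (10, 10), (10, 14), (10, 17), (10, 21), (11, 3), (11, 28), (12, 3), (12, 28), (13, 10), (13, 14), (13, 17), (13, 21), (14, 10), (14, 14), (14, 17), (14, 21), (15, 3), (15, 28)]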